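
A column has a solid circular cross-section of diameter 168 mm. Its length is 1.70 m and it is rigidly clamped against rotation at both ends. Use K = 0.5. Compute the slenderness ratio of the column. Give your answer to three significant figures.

λ ≈ 20.2

I = πd⁴/64 = π×168⁴/64 = 3.910×10^7 mm⁴
A = 2.217×10^4 mm²;  r_min = √(I/A) = √(3.910×10^7/2.217×10^4) = 42.00 mm
L_e = K·L = 0.5 × 1.70 m = 0.8500 m = 850.00 mm
λ = L_e / r_min = 850.00 / 42.00 = 20.2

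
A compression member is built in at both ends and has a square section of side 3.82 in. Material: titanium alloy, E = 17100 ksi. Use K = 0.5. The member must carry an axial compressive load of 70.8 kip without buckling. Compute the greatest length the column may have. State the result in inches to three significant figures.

I = a⁴/12 = 3.82⁴/12 = 17.74 in⁴
At the buckling limit P_cr = P = 7.080×10^4 lb
From P_cr = π²EI/(K·L)²:  L = (1/K)·√(π²EI/P_cr) = (1/0.5)·√(π²×1.71×10^7×17.74/7.080×10^4)
L = 411 in

L_max ≈ 411 in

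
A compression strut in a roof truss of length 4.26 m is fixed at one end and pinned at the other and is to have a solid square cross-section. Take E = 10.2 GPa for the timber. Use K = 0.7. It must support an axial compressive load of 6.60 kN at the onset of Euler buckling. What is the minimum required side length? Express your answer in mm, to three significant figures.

L_e = K·L = 0.7 × 4.26 = 2.982 m
Required I = P_cr·L_e²/(π²E) = 6.600×10^3 × 2.982² / (π² × 1.02×10^10) = 5.830×10^-7 m⁴
I_req = 5.830×10^5 mm⁴
Solid square: I = a⁴/12  ⇒  a = (12I)^(1/4) = (12×5.830×10^5)^(1/4) = 51.4 mm

a ≈ 51.4 mm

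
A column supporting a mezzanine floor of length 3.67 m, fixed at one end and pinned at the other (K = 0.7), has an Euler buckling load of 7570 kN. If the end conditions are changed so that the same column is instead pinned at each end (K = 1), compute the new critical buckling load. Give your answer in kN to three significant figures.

P_cr ∝ 1/K², so P_cr,new = P_cr,old × (K_old/K_new)² = 7570 × (0.7/1)²
= 7570 × 0.4900 = 3710 kN

P_cr ≈ 3710 kN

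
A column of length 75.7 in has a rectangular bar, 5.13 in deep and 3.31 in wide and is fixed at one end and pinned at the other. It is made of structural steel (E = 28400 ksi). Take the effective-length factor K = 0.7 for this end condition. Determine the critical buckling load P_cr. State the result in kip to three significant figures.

Buckling occurs about the weak axis: I_min = h·b³/12 with b = 3.31 in (the shorter side).
I_min = 5.13×3.31³/12 = 15.50 in⁴
Effective length L_e = K·L = 0.7 × 75.7 = 52.99 in
P_cr = π²EI / L_e² = π² × 28400×10³ × 15.50 / 52.99² = 1.548×10^6 lb

P_cr ≈ 1550 kip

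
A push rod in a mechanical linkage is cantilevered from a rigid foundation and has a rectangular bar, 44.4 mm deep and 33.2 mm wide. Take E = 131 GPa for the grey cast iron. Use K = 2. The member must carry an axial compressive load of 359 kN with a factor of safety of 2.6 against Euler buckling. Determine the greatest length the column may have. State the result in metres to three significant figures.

Buckling occurs about the weak axis: I_min = h·b³/12 with b = 33.2 mm (the shorter side).
I_min = 44.4×33.2³/12 = 1.354×10^5 mm⁴
I = 1.354×10^-7 m⁴
Required critical load P_cr = n·P = 2.6 × 359 = 933.4 kN = 9.334×10^5 N
From P_cr = π²EI/(K·L)²:  L = (1/K)·√(π²EI/P_cr) = (1/2)·√(π²×1.31×10^11×1.354×10^-7/9.334×10^5)
L = 0.217 m

L_max ≈ 0.217 m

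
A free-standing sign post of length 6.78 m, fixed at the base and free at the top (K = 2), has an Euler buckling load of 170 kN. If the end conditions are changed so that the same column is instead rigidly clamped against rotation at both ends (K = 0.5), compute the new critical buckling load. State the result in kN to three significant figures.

P_cr ∝ 1/K², so P_cr,new = P_cr,old × (K_old/K_new)² = 170 × (2/0.5)²
= 170 × 16.00 = 2720 kN

P_cr ≈ 2720 kN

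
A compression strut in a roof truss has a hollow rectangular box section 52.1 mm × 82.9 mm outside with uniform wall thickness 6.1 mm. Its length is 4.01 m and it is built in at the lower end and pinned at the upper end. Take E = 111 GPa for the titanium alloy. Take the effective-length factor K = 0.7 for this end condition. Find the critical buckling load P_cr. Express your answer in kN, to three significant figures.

P_cr ≈ 83.8 kN

Inner dimensions: h_i = 82.9 − 2×6.1 = 70.70 mm, b_i = 52.1 − 2×6.1 = 39.90 mm
Weak-axis I_min = (h_o·b_o³ − h_i·b_i³)/12 with b_o = 52.1, b_i = 39.90 mm (shorter outer/inner sides).
I_min = (82.9×52.1³ − 70.70×39.90³)/12 = 6.027×10^5 mm⁴
I = 6.027×10^5 mm⁴ = 6.027×10^-7 m⁴
Effective length L_e = K·L = 0.7 × 4.01 = 2.807 m
P_cr = π²EI / L_e² = π² × 111×10⁹ × 6.027×10^-7 / 2.807² = 8.380×10^4 N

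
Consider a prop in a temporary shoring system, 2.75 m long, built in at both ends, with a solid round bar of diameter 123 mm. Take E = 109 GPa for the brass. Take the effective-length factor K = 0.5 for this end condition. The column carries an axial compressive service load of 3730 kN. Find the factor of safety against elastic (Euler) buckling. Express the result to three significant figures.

I = πd⁴/64 = π×123⁴/64 = 1.124×10^7 mm⁴
I = 1.124×10^7 mm⁴ = 1.124×10^-5 m⁴
Effective length L_e = K·L = 0.5 × 2.75 = 1.375 m
P_cr = π²EI / L_e² = π² × 109×10⁹ × 1.124×10^-5 / 1.375² = 6.393×10^6 N
Factor of safety n = P_cr / P = 6393.1 / 3730 = 1.71

n ≈ 1.71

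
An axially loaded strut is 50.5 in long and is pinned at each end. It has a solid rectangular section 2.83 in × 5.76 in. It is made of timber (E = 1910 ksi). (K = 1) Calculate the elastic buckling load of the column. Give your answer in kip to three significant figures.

Buckling occurs about the weak axis: I_min = h·b³/12 with b = 2.83 in (the shorter side).
I_min = 5.76×2.83³/12 = 10.88 in⁴
Effective length L_e = K·L = 1 × 50.5 = 50.50 in
P_cr = π²EI / L_e² = π² × 1910×10³ × 10.88 / 50.50² = 8.042×10^4 lb

P_cr ≈ 80.4 kip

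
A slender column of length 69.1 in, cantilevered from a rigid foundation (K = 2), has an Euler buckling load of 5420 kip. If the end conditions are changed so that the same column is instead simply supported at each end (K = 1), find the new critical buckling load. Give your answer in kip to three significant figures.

P_cr ≈ 21700 kip

P_cr ∝ 1/K², so P_cr,new = P_cr,old × (K_old/K_new)² = 5420 × (2/1)²
= 5420 × 4.000 = 21700 kip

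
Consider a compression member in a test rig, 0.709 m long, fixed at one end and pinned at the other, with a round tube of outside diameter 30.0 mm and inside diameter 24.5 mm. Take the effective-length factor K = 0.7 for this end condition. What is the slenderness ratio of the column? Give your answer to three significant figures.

λ ≈ 51.3

d_o = 30.0 mm, d_i = 24.5 mm
I = π(d_o⁴ − d_i⁴)/64 = π(30.0⁴ − 24.50⁴)/64 = 2.207×10^4 mm⁴
A = 235.4 mm²;  r_min = √(I/A) = √(2.207×10^4/235.4) = 9.683 mm
L_e = K·L = 0.7 × 0.709 m = 0.4963 m = 496.30 mm
λ = L_e / r_min = 496.30 / 9.683 = 51.3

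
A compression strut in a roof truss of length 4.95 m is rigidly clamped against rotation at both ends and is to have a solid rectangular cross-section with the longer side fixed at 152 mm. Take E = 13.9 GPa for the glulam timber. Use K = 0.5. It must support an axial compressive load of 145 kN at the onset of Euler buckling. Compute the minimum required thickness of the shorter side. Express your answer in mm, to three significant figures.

b ≈ 80.0 mm

L_e = K·L = 0.5 × 4.95 = 2.475 m
Required I = P_cr·L_e²/(π²E) = 1.450×10^5 × 2.475² / (π² × 1.39×10^10) = 6.474×10^-6 m⁴
I_req = 6.474×10^6 mm⁴
Rectangle, weak axis: I_min = h·b³/12 with h = 152 mm fixed  ⇒  b = (12I/h)^(1/3) = 80.0 mm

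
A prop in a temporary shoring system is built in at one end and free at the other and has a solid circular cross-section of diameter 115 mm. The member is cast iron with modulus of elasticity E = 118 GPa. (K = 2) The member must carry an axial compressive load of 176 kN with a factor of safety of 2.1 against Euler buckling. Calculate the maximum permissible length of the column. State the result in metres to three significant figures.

I = πd⁴/64 = π×115⁴/64 = 8.585×10^6 mm⁴
I = 8.585×10^-6 m⁴
Required critical load P_cr = n·P = 2.1 × 176 = 369.6 kN = 3.696×10^5 N
From P_cr = π²EI/(K·L)²:  L = (1/K)·√(π²EI/P_cr) = (1/2)·√(π²×1.18×10^11×8.585×10^-6/3.696×10^5)
L = 2.60 m

L_max ≈ 2.60 m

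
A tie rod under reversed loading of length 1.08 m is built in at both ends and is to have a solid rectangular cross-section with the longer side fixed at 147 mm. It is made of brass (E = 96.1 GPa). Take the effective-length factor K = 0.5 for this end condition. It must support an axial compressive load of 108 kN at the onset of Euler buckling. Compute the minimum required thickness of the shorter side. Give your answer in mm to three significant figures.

b ≈ 13.9 mm

L_e = K·L = 0.5 × 1.08 = 0.5400 m
Required I = P_cr·L_e²/(π²E) = 1.080×10^5 × 0.5400² / (π² × 9.61×10^10) = 3.320×10^-8 m⁴
I_req = 3.320×10^4 mm⁴
Rectangle, weak axis: I_min = h·b³/12 with h = 147 mm fixed  ⇒  b = (12I/h)^(1/3) = 13.9 mm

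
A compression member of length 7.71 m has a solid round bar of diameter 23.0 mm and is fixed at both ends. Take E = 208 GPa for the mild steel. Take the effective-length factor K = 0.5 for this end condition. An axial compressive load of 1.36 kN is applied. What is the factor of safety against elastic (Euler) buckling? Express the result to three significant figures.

n ≈ 1.40

I = πd⁴/64 = π×23.0⁴/64 = 1.374×10^4 mm⁴
I = 1.374×10^4 mm⁴ = 1.374×10^-8 m⁴
Effective length L_e = K·L = 0.5 × 7.71 = 3.855 m
P_cr = π²EI / L_e² = π² × 208×10⁹ × 1.374×10^-8 / 3.855² = 1.898×10^3 N
Factor of safety n = P_cr / P = 1.8976 / 1.36 = 1.40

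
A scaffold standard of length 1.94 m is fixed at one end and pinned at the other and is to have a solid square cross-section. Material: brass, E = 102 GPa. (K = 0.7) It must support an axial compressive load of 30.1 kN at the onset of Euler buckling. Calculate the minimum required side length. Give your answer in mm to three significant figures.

L_e = K·L = 0.7 × 1.94 = 1.358 m
Required I = P_cr·L_e²/(π²E) = 3.010×10^4 × 1.358² / (π² × 1.02×10^11) = 5.514×10^-8 m⁴
I_req = 5.514×10^4 mm⁴
Solid square: I = a⁴/12  ⇒  a = (12I)^(1/4) = (12×5.514×10^4)^(1/4) = 28.5 mm

a ≈ 28.5 mm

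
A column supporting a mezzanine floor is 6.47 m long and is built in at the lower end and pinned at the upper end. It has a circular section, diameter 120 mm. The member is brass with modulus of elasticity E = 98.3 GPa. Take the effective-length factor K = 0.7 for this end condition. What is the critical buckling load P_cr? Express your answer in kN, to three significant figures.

I = πd⁴/64 = π×120⁴/64 = 1.018×10^7 mm⁴
I = 1.018×10^7 mm⁴ = 1.018×10^-5 m⁴
Effective length L_e = K·L = 0.7 × 6.47 = 4.529 m
P_cr = π²EI / L_e² = π² × 98.3×10⁹ × 1.018×10^-5 / 4.529² = 4.814×10^5 N

P_cr ≈ 481 kN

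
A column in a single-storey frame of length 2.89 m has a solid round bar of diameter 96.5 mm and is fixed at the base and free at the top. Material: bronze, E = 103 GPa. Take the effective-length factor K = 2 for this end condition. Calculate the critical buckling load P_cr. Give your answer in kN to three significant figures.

P_cr ≈ 130 kN

I = πd⁴/64 = π×96.5⁴/64 = 4.257×10^6 mm⁴
I = 4.257×10^6 mm⁴ = 4.257×10^-6 m⁴
Effective length L_e = K·L = 2 × 2.89 = 5.780 m
P_cr = π²EI / L_e² = π² × 103×10⁹ × 4.257×10^-6 / 5.780² = 1.295×10^5 N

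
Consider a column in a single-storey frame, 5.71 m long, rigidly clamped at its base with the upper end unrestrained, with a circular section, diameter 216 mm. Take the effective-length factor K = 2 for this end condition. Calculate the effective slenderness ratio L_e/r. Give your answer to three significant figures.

I = πd⁴/64 = π×216⁴/64 = 1.069×10^8 mm⁴
A = 3.664×10^4 mm²;  r_min = √(I/A) = √(1.069×10^8/3.664×10^4) = 54.00 mm
L_e = K·L = 2 × 5.71 m = 11.42 m = 11420 mm
λ = L_e / r_min = 11420 / 54.00 = 211

λ ≈ 211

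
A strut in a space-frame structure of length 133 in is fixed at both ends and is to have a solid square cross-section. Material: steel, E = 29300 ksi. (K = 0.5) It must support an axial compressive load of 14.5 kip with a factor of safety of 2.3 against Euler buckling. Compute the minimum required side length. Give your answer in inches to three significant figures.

a ≈ 1.57 in

Required P_cr = n·P = 2.3 × 14.5 = 33.35 kip
L_e = K·L = 0.5 × 133 = 66.50 in
Required I = P_cr·L_e²/(π²E) = 3.335×10^4 × 66.50² / (π² × 2.93×10^7) = 0.5100 in⁴
Solid square: I = a⁴/12  ⇒  a = (12I)^(1/4) = (12×0.5100)^(1/4) = 1.57 in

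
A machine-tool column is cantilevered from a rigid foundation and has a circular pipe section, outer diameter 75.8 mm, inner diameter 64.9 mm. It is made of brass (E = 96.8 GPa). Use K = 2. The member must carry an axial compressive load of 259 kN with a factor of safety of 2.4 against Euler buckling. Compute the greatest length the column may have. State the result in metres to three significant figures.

d_o = 75.8 mm, d_i = 64.9 mm
I = π(d_o⁴ − d_i⁴)/64 = π(75.8⁴ − 64.90⁴)/64 = 7.496×10^5 mm⁴
I = 7.496×10^-7 m⁴
Required critical load P_cr = n·P = 2.4 × 259 = 621.6 kN = 6.216×10^5 N
From P_cr = π²EI/(K·L)²:  L = (1/K)·√(π²EI/P_cr) = (1/2)·√(π²×9.68×10^10×7.496×10^-7/6.216×10^5)
L = 0.537 m

L_max ≈ 0.537 m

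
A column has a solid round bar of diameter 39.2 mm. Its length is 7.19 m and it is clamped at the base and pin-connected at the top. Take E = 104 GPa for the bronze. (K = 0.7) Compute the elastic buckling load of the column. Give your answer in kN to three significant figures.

P_cr ≈ 4.70 kN

I = πd⁴/64 = π×39.2⁴/64 = 1.159×10^5 mm⁴
I = 1.159×10^5 mm⁴ = 1.159×10^-7 m⁴
Effective length L_e = K·L = 0.7 × 7.19 = 5.033 m
P_cr = π²EI / L_e² = π² × 104×10⁹ × 1.159×10^-7 / 5.033² = 4.697×10^3 N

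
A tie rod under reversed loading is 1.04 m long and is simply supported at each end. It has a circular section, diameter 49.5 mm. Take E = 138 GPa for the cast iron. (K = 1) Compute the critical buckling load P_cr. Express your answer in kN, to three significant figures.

I = πd⁴/64 = π×49.5⁴/64 = 2.947×10^5 mm⁴
I = 2.947×10^5 mm⁴ = 2.947×10^-7 m⁴
Effective length L_e = K·L = 1 × 1.04 = 1.040 m
P_cr = π²EI / L_e² = π² × 138×10⁹ × 2.947×10^-7 / 1.040² = 3.711×10^5 N

P_cr ≈ 371 kN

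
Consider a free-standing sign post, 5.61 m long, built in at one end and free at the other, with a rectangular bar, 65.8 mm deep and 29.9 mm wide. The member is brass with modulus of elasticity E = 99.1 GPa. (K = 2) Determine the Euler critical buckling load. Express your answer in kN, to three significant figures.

Buckling occurs about the weak axis: I_min = h·b³/12 with b = 29.9 mm (the shorter side).
I_min = 65.8×29.9³/12 = 1.466×10^5 mm⁴
I = 1.466×10^5 mm⁴ = 1.466×10^-7 m⁴
Effective length L_e = K·L = 2 × 5.61 = 11.22 m
P_cr = π²EI / L_e² = π² × 99.1×10⁹ × 1.466×10^-7 / 11.22² = 1.139×10^3 N

P_cr ≈ 1.14 kN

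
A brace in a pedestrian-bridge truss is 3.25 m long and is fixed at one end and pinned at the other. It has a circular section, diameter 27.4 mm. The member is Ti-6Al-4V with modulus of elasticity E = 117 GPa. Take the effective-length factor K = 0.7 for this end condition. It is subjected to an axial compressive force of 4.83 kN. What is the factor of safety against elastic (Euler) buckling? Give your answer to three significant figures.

n ≈ 1.28

I = πd⁴/64 = π×27.4⁴/64 = 2.767×10^4 mm⁴
I = 2.767×10^4 mm⁴ = 2.767×10^-8 m⁴
Effective length L_e = K·L = 0.7 × 3.25 = 2.275 m
P_cr = π²EI / L_e² = π² × 117×10⁹ × 2.767×10^-8 / 2.275² = 6.173×10^3 N
Factor of safety n = P_cr / P = 6.1730 / 4.83 = 1.28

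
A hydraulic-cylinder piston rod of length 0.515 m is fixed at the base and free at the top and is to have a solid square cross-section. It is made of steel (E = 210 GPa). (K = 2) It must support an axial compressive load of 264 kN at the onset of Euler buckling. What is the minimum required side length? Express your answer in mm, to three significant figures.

L_e = K·L = 2 × 0.515 = 1.030 m
Required I = P_cr·L_e²/(π²E) = 2.640×10^5 × 1.030² / (π² × 2.10×10^11) = 1.351×10^-7 m⁴
I_req = 1.351×10^5 mm⁴
Solid square: I = a⁴/12  ⇒  a = (12I)^(1/4) = (12×1.351×10^5)^(1/4) = 35.7 mm

a ≈ 35.7 mm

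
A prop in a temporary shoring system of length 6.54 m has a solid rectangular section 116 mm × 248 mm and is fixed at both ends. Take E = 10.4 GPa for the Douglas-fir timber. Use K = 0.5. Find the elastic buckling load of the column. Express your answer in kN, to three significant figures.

Buckling occurs about the weak axis: I_min = h·b³/12 with b = 116 mm (the shorter side).
I_min = 248×116³/12 = 3.226×10^7 mm⁴
I = 3.226×10^7 mm⁴ = 3.226×10^-5 m⁴
Effective length L_e = K·L = 0.5 × 6.54 = 3.270 m
P_cr = π²EI / L_e² = π² × 10.4×10⁹ × 3.226×10^-5 / 3.270² = 3.097×10^5 N

P_cr ≈ 310 kN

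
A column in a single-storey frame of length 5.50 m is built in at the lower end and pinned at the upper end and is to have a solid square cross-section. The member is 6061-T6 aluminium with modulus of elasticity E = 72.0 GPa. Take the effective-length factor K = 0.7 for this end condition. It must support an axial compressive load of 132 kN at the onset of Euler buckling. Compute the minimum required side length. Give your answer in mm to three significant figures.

L_e = K·L = 0.7 × 5.50 = 3.850 m
Required I = P_cr·L_e²/(π²E) = 1.320×10^5 × 3.850² / (π² × 7.20×10^10) = 2.753×10^-6 m⁴
I_req = 2.753×10^6 mm⁴
Solid square: I = a⁴/12  ⇒  a = (12I)^(1/4) = (12×2.753×10^6)^(1/4) = 75.8 mm

a ≈ 75.8 mm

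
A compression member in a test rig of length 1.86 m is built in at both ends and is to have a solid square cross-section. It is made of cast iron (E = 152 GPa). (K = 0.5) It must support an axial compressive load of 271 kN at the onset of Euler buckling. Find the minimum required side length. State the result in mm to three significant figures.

a ≈ 37.0 mm

L_e = K·L = 0.5 × 1.86 = 0.9300 m
Required I = P_cr·L_e²/(π²E) = 2.710×10^5 × 0.9300² / (π² × 1.52×10^11) = 1.562×10^-7 m⁴
I_req = 1.562×10^5 mm⁴
Solid square: I = a⁴/12  ⇒  a = (12I)^(1/4) = (12×1.562×10^5)^(1/4) = 37.0 mm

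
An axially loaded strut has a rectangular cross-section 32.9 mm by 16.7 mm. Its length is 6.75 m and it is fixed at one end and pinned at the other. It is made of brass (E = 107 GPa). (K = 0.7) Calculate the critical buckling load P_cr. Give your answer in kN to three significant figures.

P_cr ≈ 0.604 kN

Buckling occurs about the weak axis: I_min = h·b³/12 with b = 16.7 mm (the shorter side).
I_min = 32.9×16.7³/12 = 1.277×10^4 mm⁴
I = 1.277×10^4 mm⁴ = 1.277×10^-8 m⁴
Effective length L_e = K·L = 0.7 × 6.75 = 4.725 m
P_cr = π²EI / L_e² = π² × 107×10⁹ × 1.277×10^-8 / 4.725² = 604.0 N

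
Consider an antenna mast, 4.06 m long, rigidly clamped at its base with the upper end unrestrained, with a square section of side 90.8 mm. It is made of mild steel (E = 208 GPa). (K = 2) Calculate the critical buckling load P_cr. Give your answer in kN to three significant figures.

I = a⁴/12 = 90.8⁴/12 = 5.665×10^6 mm⁴
I = 5.665×10^6 mm⁴ = 5.665×10^-6 m⁴
Effective length L_e = K·L = 2 × 4.06 = 8.120 m
P_cr = π²EI / L_e² = π² × 208×10⁹ × 5.665×10^-6 / 8.120² = 1.764×10^5 N

P_cr ≈ 176 kN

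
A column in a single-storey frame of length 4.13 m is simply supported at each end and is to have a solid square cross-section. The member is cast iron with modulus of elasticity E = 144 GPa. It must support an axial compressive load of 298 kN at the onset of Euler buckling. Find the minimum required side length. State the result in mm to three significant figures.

L_e = K·L = 1 × 4.13 = 4.130 m
Required I = P_cr·L_e²/(π²E) = 2.980×10^5 × 4.130² / (π² × 1.44×10^11) = 3.576×10^-6 m⁴
I_req = 3.576×10^6 mm⁴
Solid square: I = a⁴/12  ⇒  a = (12I)^(1/4) = (12×3.576×10^6)^(1/4) = 80.9 mm

a ≈ 80.9 mm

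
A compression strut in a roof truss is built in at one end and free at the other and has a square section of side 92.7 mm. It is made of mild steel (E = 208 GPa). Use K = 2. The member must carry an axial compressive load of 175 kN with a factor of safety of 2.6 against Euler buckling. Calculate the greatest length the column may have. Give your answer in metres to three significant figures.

I = a⁴/12 = 92.7⁴/12 = 6.154×10^6 mm⁴
I = 6.154×10^-6 m⁴
Required critical load P_cr = n·P = 2.6 × 175 = 455.0 kN = 4.550×10^5 N
From P_cr = π²EI/(K·L)²:  L = (1/K)·√(π²EI/P_cr) = (1/2)·√(π²×2.08×10^11×6.154×10^-6/4.550×10^5)
L = 2.63 m

L_max ≈ 2.63 m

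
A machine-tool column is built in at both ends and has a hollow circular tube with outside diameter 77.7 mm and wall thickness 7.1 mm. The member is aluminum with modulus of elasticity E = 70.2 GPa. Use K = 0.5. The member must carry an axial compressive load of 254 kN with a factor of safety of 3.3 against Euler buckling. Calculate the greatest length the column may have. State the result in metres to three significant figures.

Inner diameter d_i = 77.7 − 2×7.1 = 63.50 mm
I = π(d_o⁴ − d_i⁴)/64 = π(77.7⁴ − 63.50⁴)/64 = 9.911×10^5 mm⁴
I = 9.911×10^-7 m⁴
Required critical load P_cr = n·P = 3.3 × 254 = 838.2 kN = 8.382×10^5 N
From P_cr = π²EI/(K·L)²:  L = (1/K)·√(π²EI/P_cr) = (1/0.5)·√(π²×7.02×10^10×9.911×10^-7/8.382×10^5)
L = 1.81 m

L_max ≈ 1.81 m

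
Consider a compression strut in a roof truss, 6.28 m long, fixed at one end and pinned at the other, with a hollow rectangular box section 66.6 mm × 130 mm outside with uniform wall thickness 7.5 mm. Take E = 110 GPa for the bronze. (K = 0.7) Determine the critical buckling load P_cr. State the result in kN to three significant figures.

Inner dimensions: h_i = 130 − 2×7.5 = 115.0 mm, b_i = 66.6 − 2×7.5 = 51.60 mm
Weak-axis I_min = (h_o·b_o³ − h_i·b_i³)/12 with b_o = 66.6, b_i = 51.60 mm (shorter outer/inner sides).
I_min = (130×66.6³ − 115.0×51.60³)/12 = 1.884×10^6 mm⁴
I = 1.884×10^6 mm⁴ = 1.884×10^-6 m⁴
Effective length L_e = K·L = 0.7 × 6.28 = 4.396 m
P_cr = π²EI / L_e² = π² × 110×10⁹ × 1.884×10^-6 / 4.396² = 1.058×10^5 N

P_cr ≈ 106 kN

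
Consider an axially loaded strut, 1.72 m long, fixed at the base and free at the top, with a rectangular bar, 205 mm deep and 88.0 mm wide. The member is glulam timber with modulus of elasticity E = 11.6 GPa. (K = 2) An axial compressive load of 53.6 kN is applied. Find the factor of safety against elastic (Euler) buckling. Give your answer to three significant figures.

Buckling occurs about the weak axis: I_min = h·b³/12 with b = 88.0 mm (the shorter side).
I_min = 205×88.0³/12 = 1.164×10^7 mm⁴
I = 1.164×10^7 mm⁴ = 1.164×10^-5 m⁴
Effective length L_e = K·L = 2 × 1.72 = 3.440 m
P_cr = π²EI / L_e² = π² × 11.6×10⁹ × 1.164×10^-5 / 3.440² = 1.126×10^5 N
Factor of safety n = P_cr / P = 112.63 / 53.6 = 2.10

n ≈ 2.10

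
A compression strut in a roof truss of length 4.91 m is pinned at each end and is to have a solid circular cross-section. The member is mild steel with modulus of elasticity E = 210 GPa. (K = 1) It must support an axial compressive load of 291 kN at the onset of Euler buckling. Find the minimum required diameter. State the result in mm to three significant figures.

d ≈ 91.1 mm

L_e = K·L = 1 × 4.91 = 4.910 m
Required I = P_cr·L_e²/(π²E) = 2.910×10^5 × 4.910² / (π² × 2.10×10^11) = 3.385×10^-6 m⁴
I_req = 3.385×10^6 mm⁴
Solid circle: I = πd⁴/64  ⇒  d = (64I/π)^(1/4) = (64×3.385×10^6/π)^(1/4) = 91.1 mm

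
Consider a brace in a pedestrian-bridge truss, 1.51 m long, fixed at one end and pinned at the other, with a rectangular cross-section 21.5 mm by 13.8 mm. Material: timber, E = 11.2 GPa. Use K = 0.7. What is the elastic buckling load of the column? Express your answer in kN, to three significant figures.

P_cr ≈ 0.466 kN

Buckling occurs about the weak axis: I_min = h·b³/12 with b = 13.8 mm (the shorter side).
I_min = 21.5×13.8³/12 = 4.709×10^3 mm⁴
I = 4.709×10^3 mm⁴ = 4.709×10^-9 m⁴
Effective length L_e = K·L = 0.7 × 1.51 = 1.057 m
P_cr = π²EI / L_e² = π² × 11.2×10⁹ × 4.709×10^-9 / 1.057² = 465.9 N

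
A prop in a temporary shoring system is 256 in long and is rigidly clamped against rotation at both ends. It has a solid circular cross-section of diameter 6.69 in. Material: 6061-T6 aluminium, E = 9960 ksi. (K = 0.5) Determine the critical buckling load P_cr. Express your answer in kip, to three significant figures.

I = πd⁴/64 = π×6.69⁴/64 = 98.33 in⁴
Effective length L_e = K·L = 0.5 × 256 = 128.0 in
P_cr = π²EI / L_e² = π² × 9960×10³ × 98.33 / 128.0² = 5.899×10^5 lb

P_cr ≈ 590 kip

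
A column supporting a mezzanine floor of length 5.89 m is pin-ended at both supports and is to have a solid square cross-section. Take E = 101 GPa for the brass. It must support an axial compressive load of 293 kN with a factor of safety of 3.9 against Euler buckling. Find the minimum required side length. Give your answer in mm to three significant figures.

Required P_cr = n·P = 3.9 × 293 = 1143 kN
L_e = K·L = 1 × 5.89 = 5.890 m
Required I = P_cr·L_e²/(π²E) = 1.143×10^6 × 5.890² / (π² × 1.01×10^11) = 3.977×10^-5 m⁴
I_req = 3.977×10^7 mm⁴
Solid square: I = a⁴/12  ⇒  a = (12I)^(1/4) = (12×3.977×10^7)^(1/4) = 148 mm

a ≈ 148 mm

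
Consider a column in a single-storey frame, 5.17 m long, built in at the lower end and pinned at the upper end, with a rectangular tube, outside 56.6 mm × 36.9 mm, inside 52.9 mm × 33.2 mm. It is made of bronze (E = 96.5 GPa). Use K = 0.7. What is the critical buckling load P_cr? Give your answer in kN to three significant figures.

P_cr ≈ 5.50 kN

Weak-axis I_min = (h_o·b_o³ − h_i·b_i³)/12 with b_o = 36.9, b_i = 33.20 mm (shorter outer/inner sides).
I_min = (56.6×36.9³ − 52.90×33.20³)/12 = 7.566×10^4 mm⁴
I = 7.566×10^4 mm⁴ = 7.566×10^-8 m⁴
Effective length L_e = K·L = 0.7 × 5.17 = 3.619 m
P_cr = π²EI / L_e² = π² × 96.5×10⁹ × 7.566×10^-8 / 3.619² = 5.502×10^3 N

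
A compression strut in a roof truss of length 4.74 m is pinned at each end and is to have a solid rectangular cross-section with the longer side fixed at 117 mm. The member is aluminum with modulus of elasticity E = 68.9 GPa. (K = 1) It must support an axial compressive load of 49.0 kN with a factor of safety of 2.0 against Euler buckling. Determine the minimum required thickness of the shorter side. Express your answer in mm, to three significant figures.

Required P_cr = n·P = 2.0 × 49.0 = 98.00 kN
L_e = K·L = 1 × 4.74 = 4.740 m
Required I = P_cr·L_e²/(π²E) = 9.800×10^4 × 4.740² / (π² × 6.89×10^10) = 3.238×10^-6 m⁴
I_req = 3.238×10^6 mm⁴
Rectangle, weak axis: I_min = h·b³/12 with h = 117 mm fixed  ⇒  b = (12I/h)^(1/3) = 69.2 mm

b ≈ 69.2 mm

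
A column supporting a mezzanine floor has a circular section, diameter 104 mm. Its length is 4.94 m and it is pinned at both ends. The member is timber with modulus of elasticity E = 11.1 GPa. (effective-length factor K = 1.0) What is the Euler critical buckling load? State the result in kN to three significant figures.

P_cr ≈ 25.8 kN

I = πd⁴/64 = π×104⁴/64 = 5.743×10^6 mm⁴
I = 5.743×10^6 mm⁴ = 5.743×10^-6 m⁴
Effective length L_e = K·L = 1 × 4.94 = 4.940 m
P_cr = π²EI / L_e² = π² × 11.1×10⁹ × 5.743×10^-6 / 4.940² = 2.578×10^4 N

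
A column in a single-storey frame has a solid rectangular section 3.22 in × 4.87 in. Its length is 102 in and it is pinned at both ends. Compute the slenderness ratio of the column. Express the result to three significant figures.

For a rectangle r_min = b/√12 = 3.22/√12 = 0.9295 in
L_e = K·L = 1 × 102 = 102.0 in
λ = L_e / r_min = 102.00 / 0.9295 = 110

λ ≈ 110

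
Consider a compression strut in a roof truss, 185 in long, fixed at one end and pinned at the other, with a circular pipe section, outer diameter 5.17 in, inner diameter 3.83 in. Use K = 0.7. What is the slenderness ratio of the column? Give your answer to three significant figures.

d_o = 5.17 in, d_i = 3.83 in
I = π(d_o⁴ − d_i⁴)/64 = π(5.17⁴ − 3.830⁴)/64 = 24.51 in⁴
A = 9.472 in²;  r_min = √(I/A) = √(24.51/9.472) = 1.609 in
L_e = K·L = 0.7 × 185 = 129.5 in
λ = L_e / r_min = 129.50 / 1.609 = 80.5

λ ≈ 80.5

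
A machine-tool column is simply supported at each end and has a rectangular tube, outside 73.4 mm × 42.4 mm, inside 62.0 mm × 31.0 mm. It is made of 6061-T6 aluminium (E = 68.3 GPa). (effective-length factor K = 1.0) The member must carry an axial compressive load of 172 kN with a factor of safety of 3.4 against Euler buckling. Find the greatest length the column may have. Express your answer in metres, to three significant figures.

Weak-axis I_min = (h_o·b_o³ − h_i·b_i³)/12 with b_o = 42.4, b_i = 31.00 mm (shorter outer/inner sides).
I_min = (73.4×42.4³ − 62.00×31.00³)/12 = 3.123×10^5 mm⁴
I = 3.123×10^-7 m⁴
Required critical load P_cr = n·P = 3.4 × 172 = 584.8 kN = 5.848×10^5 N
From P_cr = π²EI/(K·L)²:  L = (1/K)·√(π²EI/P_cr) = (1/1)·√(π²×6.83×10^10×3.123×10^-7/5.848×10^5)
L = 0.600 m

L_max ≈ 0.600 m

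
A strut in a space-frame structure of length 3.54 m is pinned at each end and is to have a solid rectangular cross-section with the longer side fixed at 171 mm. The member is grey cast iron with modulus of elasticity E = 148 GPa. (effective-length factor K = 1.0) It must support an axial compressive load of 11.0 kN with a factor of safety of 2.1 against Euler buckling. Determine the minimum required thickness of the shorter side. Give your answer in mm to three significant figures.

Required P_cr = n·P = 2.1 × 11.0 = 23.10 kN
L_e = K·L = 1 × 3.54 = 3.540 m
Required I = P_cr·L_e²/(π²E) = 2.310×10^4 × 3.540² / (π² × 1.48×10^11) = 1.982×10^-7 m⁴
I_req = 1.982×10^5 mm⁴
Rectangle, weak axis: I_min = h·b³/12 with h = 171 mm fixed  ⇒  b = (12I/h)^(1/3) = 24.0 mm

b ≈ 24.0 mm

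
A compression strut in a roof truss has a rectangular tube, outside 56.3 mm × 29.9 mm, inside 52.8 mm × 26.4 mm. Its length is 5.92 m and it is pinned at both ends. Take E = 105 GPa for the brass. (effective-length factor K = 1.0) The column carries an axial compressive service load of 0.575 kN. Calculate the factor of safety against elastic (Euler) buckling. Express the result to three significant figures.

n ≈ 2.29

Weak-axis I_min = (h_o·b_o³ − h_i·b_i³)/12 with b_o = 29.9, b_i = 26.40 mm (shorter outer/inner sides).
I_min = (56.3×29.9³ − 52.80×26.40³)/12 = 4.445×10^4 mm⁴
I = 4.445×10^4 mm⁴ = 4.445×10^-8 m⁴
Effective length L_e = K·L = 1 × 5.92 = 5.920 m
P_cr = π²EI / L_e² = π² × 105×10⁹ × 4.445×10^-8 / 5.920² = 1.314×10^3 N
Factor of safety n = P_cr / P = 1.3145 / 0.575 = 2.29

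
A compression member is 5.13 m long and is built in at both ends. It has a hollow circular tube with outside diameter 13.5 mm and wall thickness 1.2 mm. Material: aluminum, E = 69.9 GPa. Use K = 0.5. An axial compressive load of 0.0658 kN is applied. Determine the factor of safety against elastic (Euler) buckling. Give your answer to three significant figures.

Inner diameter d_i = 13.5 − 2×1.2 = 11.10 mm
I = π(d_o⁴ − d_i⁴)/64 = π(13.5⁴ − 11.10⁴)/64 = 885.3 mm⁴
I = 885.3 mm⁴ = 8.853×10^-10 m⁴
Effective length L_e = K·L = 0.5 × 5.13 = 2.565 m
P_cr = π²EI / L_e² = π² × 69.9×10⁹ × 8.853×10^-10 / 2.565² = 92.83 N
Factor of safety n = P_cr / P = 0.092827 / 0.0658 = 1.41

n ≈ 1.41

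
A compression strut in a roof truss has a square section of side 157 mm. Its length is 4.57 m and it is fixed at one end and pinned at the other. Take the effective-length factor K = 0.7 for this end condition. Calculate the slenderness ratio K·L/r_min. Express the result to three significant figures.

For a square r = a/√12 = 157/√12 = 45.32 mm
L_e = K·L = 0.7 × 4.57 m = 3.199 m = 3199.0 mm
λ = L_e / r_min = 3199.0 / 45.32 = 70.6

λ ≈ 70.6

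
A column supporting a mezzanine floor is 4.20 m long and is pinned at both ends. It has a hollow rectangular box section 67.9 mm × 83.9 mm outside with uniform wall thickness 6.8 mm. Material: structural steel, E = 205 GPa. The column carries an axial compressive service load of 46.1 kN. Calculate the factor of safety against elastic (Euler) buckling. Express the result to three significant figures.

Inner dimensions: h_i = 83.9 − 2×6.8 = 70.30 mm, b_i = 67.9 − 2×6.8 = 54.30 mm
Weak-axis I_min = (h_o·b_o³ − h_i·b_i³)/12 with b_o = 67.9, b_i = 54.30 mm (shorter outer/inner sides).
I_min = (83.9×67.9³ − 70.30×54.30³)/12 = 1.251×10^6 mm⁴
I = 1.251×10^6 mm⁴ = 1.251×10^-6 m⁴
Effective length L_e = K·L = 1 × 4.20 = 4.200 m
P_cr = π²EI / L_e² = π² × 205×10⁹ × 1.251×10^-6 / 4.200² = 1.435×10^5 N
Factor of safety n = P_cr / P = 143.46 / 46.1 = 3.11

n ≈ 3.11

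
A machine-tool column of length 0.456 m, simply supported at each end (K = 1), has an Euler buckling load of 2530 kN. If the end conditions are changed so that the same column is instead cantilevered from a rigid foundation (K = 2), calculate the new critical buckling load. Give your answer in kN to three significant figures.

P_cr ≈ 632 kN

P_cr ∝ 1/K², so P_cr,new = P_cr,old × (K_old/K_new)² = 2530 × (1/2)²
= 2530 × 0.2500 = 632 kN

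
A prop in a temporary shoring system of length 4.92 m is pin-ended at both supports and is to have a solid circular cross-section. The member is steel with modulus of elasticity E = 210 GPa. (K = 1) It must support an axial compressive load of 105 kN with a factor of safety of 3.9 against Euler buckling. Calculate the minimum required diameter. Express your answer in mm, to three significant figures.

d ≈ 99.4 mm

Required P_cr = n·P = 3.9 × 105 = 409.5 kN
L_e = K·L = 1 × 4.92 = 4.920 m
Required I = P_cr·L_e²/(π²E) = 4.095×10^5 × 4.920² / (π² × 2.10×10^11) = 4.783×10^-6 m⁴
I_req = 4.783×10^6 mm⁴
Solid circle: I = πd⁴/64  ⇒  d = (64I/π)^(1/4) = (64×4.783×10^6/π)^(1/4) = 99.4 mm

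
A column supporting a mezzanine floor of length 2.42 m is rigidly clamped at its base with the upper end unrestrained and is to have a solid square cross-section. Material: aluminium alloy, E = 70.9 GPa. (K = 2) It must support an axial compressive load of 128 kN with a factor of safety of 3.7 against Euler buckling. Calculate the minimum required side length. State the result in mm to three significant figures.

a ≈ 117 mm

Required P_cr = n·P = 3.7 × 128 = 473.6 kN
L_e = K·L = 2 × 2.42 = 4.840 m
Required I = P_cr·L_e²/(π²E) = 4.736×10^5 × 4.840² / (π² × 7.09×10^10) = 1.585×10^-5 m⁴
I_req = 1.585×10^7 mm⁴
Solid square: I = a⁴/12  ⇒  a = (12I)^(1/4) = (12×1.585×10^7)^(1/4) = 117 mm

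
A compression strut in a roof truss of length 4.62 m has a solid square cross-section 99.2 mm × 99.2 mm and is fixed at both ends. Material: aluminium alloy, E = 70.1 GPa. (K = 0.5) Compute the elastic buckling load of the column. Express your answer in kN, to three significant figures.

I = a⁴/12 = 99.2⁴/12 = 8.070×10^6 mm⁴
I = 8.070×10^6 mm⁴ = 8.070×10^-6 m⁴
Effective length L_e = K·L = 0.5 × 4.62 = 2.310 m
P_cr = π²EI / L_e² = π² × 70.1×10⁹ × 8.070×10^-6 / 2.310² = 1.046×10^6 N

P_cr ≈ 1050 kN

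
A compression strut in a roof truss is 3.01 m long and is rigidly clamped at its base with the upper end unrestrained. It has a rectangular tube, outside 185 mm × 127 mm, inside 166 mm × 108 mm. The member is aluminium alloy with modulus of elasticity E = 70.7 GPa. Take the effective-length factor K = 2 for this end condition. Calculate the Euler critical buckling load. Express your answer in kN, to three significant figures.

P_cr ≈ 273 kN

Weak-axis I_min = (h_o·b_o³ − h_i·b_i³)/12 with b_o = 127, b_i = 108.0 mm (shorter outer/inner sides).
I_min = (185×127³ − 166.0×108.0³)/12 = 1.415×10^7 mm⁴
I = 1.415×10^7 mm⁴ = 1.415×10^-5 m⁴
Effective length L_e = K·L = 2 × 3.01 = 6.020 m
P_cr = π²EI / L_e² = π² × 70.7×10⁹ × 1.415×10^-5 / 6.020² = 2.725×10^5 N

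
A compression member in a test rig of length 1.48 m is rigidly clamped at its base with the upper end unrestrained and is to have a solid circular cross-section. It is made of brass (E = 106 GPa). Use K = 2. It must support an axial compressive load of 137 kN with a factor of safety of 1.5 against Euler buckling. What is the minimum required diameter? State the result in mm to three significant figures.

Required P_cr = n·P = 1.5 × 137 = 205.5 kN
L_e = K·L = 2 × 1.48 = 2.960 m
Required I = P_cr·L_e²/(π²E) = 2.055×10^5 × 2.960² / (π² × 1.06×10^11) = 1.721×10^-6 m⁴
I_req = 1.721×10^6 mm⁴
Solid circle: I = πd⁴/64  ⇒  d = (64I/π)^(1/4) = (64×1.721×10^6/π)^(1/4) = 76.9 mm

d ≈ 76.9 mm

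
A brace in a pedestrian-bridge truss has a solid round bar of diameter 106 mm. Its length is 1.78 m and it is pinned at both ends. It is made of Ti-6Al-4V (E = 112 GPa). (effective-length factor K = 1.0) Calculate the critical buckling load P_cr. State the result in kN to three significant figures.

P_cr ≈ 2160 kN

I = πd⁴/64 = π×106⁴/64 = 6.197×10^6 mm⁴
I = 6.197×10^6 mm⁴ = 6.197×10^-6 m⁴
Effective length L_e = K·L = 1 × 1.78 = 1.780 m
P_cr = π²EI / L_e² = π² × 112×10⁹ × 6.197×10^-6 / 1.780² = 2.162×10^6 N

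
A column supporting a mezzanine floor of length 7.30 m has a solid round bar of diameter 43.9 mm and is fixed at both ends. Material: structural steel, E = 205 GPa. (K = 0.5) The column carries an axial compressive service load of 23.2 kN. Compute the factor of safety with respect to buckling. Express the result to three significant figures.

I = πd⁴/64 = π×43.9⁴/64 = 1.823×10^5 mm⁴
I = 1.823×10^5 mm⁴ = 1.823×10^-7 m⁴
Effective length L_e = K·L = 0.5 × 7.30 = 3.650 m
P_cr = π²EI / L_e² = π² × 205×10⁹ × 1.823×10^-7 / 3.650² = 2.769×10^4 N
Factor of safety n = P_cr / P = 27.688 / 23.2 = 1.19

n ≈ 1.19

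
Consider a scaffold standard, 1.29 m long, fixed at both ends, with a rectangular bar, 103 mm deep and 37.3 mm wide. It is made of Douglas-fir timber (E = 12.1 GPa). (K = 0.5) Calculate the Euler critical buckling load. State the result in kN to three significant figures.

P_cr ≈ 128 kN

Buckling occurs about the weak axis: I_min = h·b³/12 with b = 37.3 mm (the shorter side).
I_min = 103×37.3³/12 = 4.454×10^5 mm⁴
I = 4.454×10^5 mm⁴ = 4.454×10^-7 m⁴
Effective length L_e = K·L = 0.5 × 1.29 = 0.6450 m
P_cr = π²EI / L_e² = π² × 12.1×10⁹ × 4.454×10^-7 / 0.6450² = 1.279×10^5 N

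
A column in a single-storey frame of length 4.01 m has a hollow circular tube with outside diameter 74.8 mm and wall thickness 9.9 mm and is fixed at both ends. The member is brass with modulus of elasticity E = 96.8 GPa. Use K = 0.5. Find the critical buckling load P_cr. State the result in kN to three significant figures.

P_cr ≈ 258 kN

Inner diameter d_i = 74.8 − 2×9.9 = 55.00 mm
I = π(d_o⁴ − d_i⁴)/64 = π(74.8⁴ − 55.00⁴)/64 = 1.087×10^6 mm⁴
I = 1.087×10^6 mm⁴ = 1.087×10^-6 m⁴
Effective length L_e = K·L = 0.5 × 4.01 = 2.005 m
P_cr = π²EI / L_e² = π² × 96.8×10⁹ × 1.087×10^-6 / 2.005² = 2.584×10^5 N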